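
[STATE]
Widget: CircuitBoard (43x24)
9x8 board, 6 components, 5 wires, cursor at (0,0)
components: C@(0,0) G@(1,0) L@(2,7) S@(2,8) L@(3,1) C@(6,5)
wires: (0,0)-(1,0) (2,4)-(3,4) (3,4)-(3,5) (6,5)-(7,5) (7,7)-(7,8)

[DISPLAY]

   0 1 2 3 4 5 6 7 8                       
0  [C]                                     
    │                                      
1   G                                      
                                           
2                   ·           L   S      
                    │                      
3       L           · ─ ·                  
                                           
4                                          
                                           
5                                          
                                           
6                       C                  
                        │                  
7                       ·       · ─ ·      
Cursor: (0,0)                              
                                           
                                           
                                           
                                           
                                           
                                           
                                           


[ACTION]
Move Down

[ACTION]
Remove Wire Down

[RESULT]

   0 1 2 3 4 5 6 7 8                       
0   C                                      
    │                                      
1  [G]                                     
                                           
2                   ·           L   S      
                    │                      
3       L           · ─ ·                  
                                           
4                                          
                                           
5                                          
                                           
6                       C                  
                        │                  
7                       ·       · ─ ·      
Cursor: (1,0)                              
                                           
                                           
                                           
                                           
                                           
                                           
                                           


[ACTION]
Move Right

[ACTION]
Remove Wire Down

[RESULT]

   0 1 2 3 4 5 6 7 8                       
0   C                                      
    │                                      
1   G  [.]                                 
                                           
2                   ·           L   S      
                    │                      
3       L           · ─ ·                  
                                           
4                                          
                                           
5                                          
                                           
6                       C                  
                        │                  
7                       ·       · ─ ·      
Cursor: (1,1)                              
                                           
                                           
                                           
                                           
                                           
                                           
                                           


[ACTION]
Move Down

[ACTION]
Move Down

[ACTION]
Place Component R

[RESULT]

   0 1 2 3 4 5 6 7 8                       
0   C                                      
    │                                      
1   G                                      
                                           
2                   ·           L   S      
                    │                      
3      [R]          · ─ ·                  
                                           
4                                          
                                           
5                                          
                                           
6                       C                  
                        │                  
7                       ·       · ─ ·      
Cursor: (3,1)                              
                                           
                                           
                                           
                                           
                                           
                                           
                                           


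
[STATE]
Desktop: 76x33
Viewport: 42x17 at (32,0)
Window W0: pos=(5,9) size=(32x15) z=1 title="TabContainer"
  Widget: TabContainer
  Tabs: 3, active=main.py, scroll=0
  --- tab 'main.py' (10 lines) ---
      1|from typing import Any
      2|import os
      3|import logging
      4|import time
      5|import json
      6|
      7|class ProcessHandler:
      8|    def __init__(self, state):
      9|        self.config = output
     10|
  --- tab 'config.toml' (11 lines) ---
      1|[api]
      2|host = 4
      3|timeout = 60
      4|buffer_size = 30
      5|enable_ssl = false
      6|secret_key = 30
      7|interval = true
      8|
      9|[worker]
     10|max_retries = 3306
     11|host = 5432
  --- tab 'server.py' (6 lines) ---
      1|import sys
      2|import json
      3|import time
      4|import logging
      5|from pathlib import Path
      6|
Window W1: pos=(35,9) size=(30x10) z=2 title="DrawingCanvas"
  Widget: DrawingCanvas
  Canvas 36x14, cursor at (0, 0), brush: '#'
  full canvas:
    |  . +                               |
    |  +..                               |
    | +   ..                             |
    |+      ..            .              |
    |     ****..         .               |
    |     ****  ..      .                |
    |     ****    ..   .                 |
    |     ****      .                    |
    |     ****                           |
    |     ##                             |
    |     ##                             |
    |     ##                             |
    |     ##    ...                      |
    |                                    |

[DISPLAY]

                                          
                                          
                                          
                                          
                                          
                                          
                                          
                                          
                                          
━━━┏━━━━━━━━━━━━━━━━━━━━━━━━━━━━┓         
   ┃ DrawingCanvas              ┃         
───┠────────────────────────────┨         
erv┃+ . +                       ┃         
───┃  +..                       ┃         
   ┃ +   ..                     ┃         
   ┃+      ..            .      ┃         
   ┃     ****..         .       ┃         


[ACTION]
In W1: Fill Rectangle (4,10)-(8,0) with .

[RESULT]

                                          
                                          
                                          
                                          
                                          
                                          
                                          
                                          
                                          
━━━┏━━━━━━━━━━━━━━━━━━━━━━━━━━━━┓         
   ┃ DrawingCanvas              ┃         
───┠────────────────────────────┨         
erv┃+ . +                       ┃         
───┃  +..                       ┃         
   ┃ +   ..                     ┃         
   ┃+      ..            .      ┃         
   ┃...........         .       ┃         


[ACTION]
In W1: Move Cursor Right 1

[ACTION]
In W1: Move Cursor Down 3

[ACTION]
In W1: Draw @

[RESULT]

                                          
                                          
                                          
                                          
                                          
                                          
                                          
                                          
                                          
━━━┏━━━━━━━━━━━━━━━━━━━━━━━━━━━━┓         
   ┃ DrawingCanvas              ┃         
───┠────────────────────────────┨         
erv┃  . +                       ┃         
───┃  +..                       ┃         
   ┃ +   ..                     ┃         
   ┃+@     ..            .      ┃         
   ┃...........         .       ┃         


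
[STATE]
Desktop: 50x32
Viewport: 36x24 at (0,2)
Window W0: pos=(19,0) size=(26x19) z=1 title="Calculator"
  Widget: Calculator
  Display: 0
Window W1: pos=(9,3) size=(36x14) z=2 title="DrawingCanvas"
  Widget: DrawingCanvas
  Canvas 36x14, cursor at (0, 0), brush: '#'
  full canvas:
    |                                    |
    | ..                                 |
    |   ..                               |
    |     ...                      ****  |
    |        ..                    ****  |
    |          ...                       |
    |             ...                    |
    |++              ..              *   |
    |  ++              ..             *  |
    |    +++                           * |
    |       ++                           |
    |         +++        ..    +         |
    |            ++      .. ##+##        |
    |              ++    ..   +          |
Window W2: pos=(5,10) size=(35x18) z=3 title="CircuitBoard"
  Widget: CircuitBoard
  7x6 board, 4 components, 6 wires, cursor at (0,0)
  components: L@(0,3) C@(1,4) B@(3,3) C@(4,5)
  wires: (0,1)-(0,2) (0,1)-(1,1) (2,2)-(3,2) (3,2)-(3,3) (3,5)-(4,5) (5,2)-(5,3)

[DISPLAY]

                   ┠────────────────
         ┏━━━━━━━━━━━━━━━━━━━━━━━━━━
         ┃ DrawingCanvas            
         ┠──────────────────────────
         ┃+                         
         ┃ ..                       
         ┃   ..                     
         ┃     ...                  
     ┏━━━━━━━━━━━━━━━━━━━━━━━━━━━━━━
     ┃ CircuitBoard                 
     ┠──────────────────────────────
     ┃   0 1 2 3 4 5 6              
     ┃0  [.]  · ─ ·   L             
     ┃        │                     
     ┃1       ·           C         
     ┃                              
     ┃2           ·                 
     ┃            │                 
     ┃3           · ─ B       ·     
     ┃                        │     
     ┃4                       C     
     ┃                              
     ┃5           · ─ ·             
     ┃Cursor: (0,0)                 


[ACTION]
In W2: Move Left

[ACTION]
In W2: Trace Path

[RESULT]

                   ┠────────────────
         ┏━━━━━━━━━━━━━━━━━━━━━━━━━━
         ┃ DrawingCanvas            
         ┠──────────────────────────
         ┃+                         
         ┃ ..                       
         ┃   ..                     
         ┃     ...                  
     ┏━━━━━━━━━━━━━━━━━━━━━━━━━━━━━━
     ┃ CircuitBoard                 
     ┠──────────────────────────────
     ┃   0 1 2 3 4 5 6              
     ┃0  [.]  · ─ ·   L             
     ┃        │                     
     ┃1       ·           C         
     ┃                              
     ┃2           ·                 
     ┃            │                 
     ┃3           · ─ B       ·     
     ┃                        │     
     ┃4                       C     
     ┃                              
     ┃5           · ─ ·             
     ┃Cursor: (0,0)  Trace: No conne


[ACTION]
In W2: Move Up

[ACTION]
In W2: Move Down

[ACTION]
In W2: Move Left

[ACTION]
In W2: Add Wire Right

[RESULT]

                   ┠────────────────
         ┏━━━━━━━━━━━━━━━━━━━━━━━━━━
         ┃ DrawingCanvas            
         ┠──────────────────────────
         ┃+                         
         ┃ ..                       
         ┃   ..                     
         ┃     ...                  
     ┏━━━━━━━━━━━━━━━━━━━━━━━━━━━━━━
     ┃ CircuitBoard                 
     ┠──────────────────────────────
     ┃   0 1 2 3 4 5 6              
     ┃0       · ─ ·   L             
     ┃        │                     
     ┃1  [.]─ ·           C         
     ┃                              
     ┃2           ·                 
     ┃            │                 
     ┃3           · ─ B       ·     
     ┃                        │     
     ┃4                       C     
     ┃                              
     ┃5           · ─ ·             
     ┃Cursor: (1,0)  Trace: No conne


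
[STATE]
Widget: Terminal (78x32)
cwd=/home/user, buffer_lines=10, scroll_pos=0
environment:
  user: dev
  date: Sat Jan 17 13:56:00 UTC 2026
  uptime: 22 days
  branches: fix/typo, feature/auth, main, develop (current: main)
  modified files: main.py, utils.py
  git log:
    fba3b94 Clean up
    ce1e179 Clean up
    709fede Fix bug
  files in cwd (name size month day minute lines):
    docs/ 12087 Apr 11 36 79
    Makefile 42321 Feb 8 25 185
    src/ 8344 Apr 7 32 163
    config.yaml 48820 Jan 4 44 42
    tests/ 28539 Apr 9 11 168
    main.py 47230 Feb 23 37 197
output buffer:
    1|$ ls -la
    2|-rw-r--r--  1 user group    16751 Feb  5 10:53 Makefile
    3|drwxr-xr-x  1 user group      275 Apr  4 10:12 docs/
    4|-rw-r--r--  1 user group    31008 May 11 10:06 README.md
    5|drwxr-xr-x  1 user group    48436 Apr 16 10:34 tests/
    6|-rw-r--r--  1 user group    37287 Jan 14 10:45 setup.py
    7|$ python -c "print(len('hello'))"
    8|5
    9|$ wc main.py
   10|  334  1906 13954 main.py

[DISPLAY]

$ ls -la                                                                      
-rw-r--r--  1 user group    16751 Feb  5 10:53 Makefile                       
drwxr-xr-x  1 user group      275 Apr  4 10:12 docs/                          
-rw-r--r--  1 user group    31008 May 11 10:06 README.md                      
drwxr-xr-x  1 user group    48436 Apr 16 10:34 tests/                         
-rw-r--r--  1 user group    37287 Jan 14 10:45 setup.py                       
$ python -c "print(len('hello'))"                                             
5                                                                             
$ wc main.py                                                                  
  334  1906 13954 main.py                                                     
$ █                                                                           
                                                                              
                                                                              
                                                                              
                                                                              
                                                                              
                                                                              
                                                                              
                                                                              
                                                                              
                                                                              
                                                                              
                                                                              
                                                                              
                                                                              
                                                                              
                                                                              
                                                                              
                                                                              
                                                                              
                                                                              
                                                                              


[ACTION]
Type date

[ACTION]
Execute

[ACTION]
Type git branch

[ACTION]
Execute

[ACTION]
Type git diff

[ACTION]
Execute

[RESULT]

$ ls -la                                                                      
-rw-r--r--  1 user group    16751 Feb  5 10:53 Makefile                       
drwxr-xr-x  1 user group      275 Apr  4 10:12 docs/                          
-rw-r--r--  1 user group    31008 May 11 10:06 README.md                      
drwxr-xr-x  1 user group    48436 Apr 16 10:34 tests/                         
-rw-r--r--  1 user group    37287 Jan 14 10:45 setup.py                       
$ python -c "print(len('hello'))"                                             
5                                                                             
$ wc main.py                                                                  
  334  1906 13954 main.py                                                     
$ date                                                                        
Sat Jan 17 13:56:00 UTC 2026                                                  
$ git branch                                                                  
  fix/typo                                                                    
  feature/auth                                                                
* main                                                                        
  develop                                                                     
$ git diff                                                                    
diff --git a/main.py b/main.py                                                
--- a/main.py                                                                 
+++ b/main.py                                                                 
@@ -1,3 +1,4 @@                                                               
+# updated                                                                    
 import sys                                                                   
$ █                                                                           
                                                                              
                                                                              
                                                                              
                                                                              
                                                                              
                                                                              
                                                                              


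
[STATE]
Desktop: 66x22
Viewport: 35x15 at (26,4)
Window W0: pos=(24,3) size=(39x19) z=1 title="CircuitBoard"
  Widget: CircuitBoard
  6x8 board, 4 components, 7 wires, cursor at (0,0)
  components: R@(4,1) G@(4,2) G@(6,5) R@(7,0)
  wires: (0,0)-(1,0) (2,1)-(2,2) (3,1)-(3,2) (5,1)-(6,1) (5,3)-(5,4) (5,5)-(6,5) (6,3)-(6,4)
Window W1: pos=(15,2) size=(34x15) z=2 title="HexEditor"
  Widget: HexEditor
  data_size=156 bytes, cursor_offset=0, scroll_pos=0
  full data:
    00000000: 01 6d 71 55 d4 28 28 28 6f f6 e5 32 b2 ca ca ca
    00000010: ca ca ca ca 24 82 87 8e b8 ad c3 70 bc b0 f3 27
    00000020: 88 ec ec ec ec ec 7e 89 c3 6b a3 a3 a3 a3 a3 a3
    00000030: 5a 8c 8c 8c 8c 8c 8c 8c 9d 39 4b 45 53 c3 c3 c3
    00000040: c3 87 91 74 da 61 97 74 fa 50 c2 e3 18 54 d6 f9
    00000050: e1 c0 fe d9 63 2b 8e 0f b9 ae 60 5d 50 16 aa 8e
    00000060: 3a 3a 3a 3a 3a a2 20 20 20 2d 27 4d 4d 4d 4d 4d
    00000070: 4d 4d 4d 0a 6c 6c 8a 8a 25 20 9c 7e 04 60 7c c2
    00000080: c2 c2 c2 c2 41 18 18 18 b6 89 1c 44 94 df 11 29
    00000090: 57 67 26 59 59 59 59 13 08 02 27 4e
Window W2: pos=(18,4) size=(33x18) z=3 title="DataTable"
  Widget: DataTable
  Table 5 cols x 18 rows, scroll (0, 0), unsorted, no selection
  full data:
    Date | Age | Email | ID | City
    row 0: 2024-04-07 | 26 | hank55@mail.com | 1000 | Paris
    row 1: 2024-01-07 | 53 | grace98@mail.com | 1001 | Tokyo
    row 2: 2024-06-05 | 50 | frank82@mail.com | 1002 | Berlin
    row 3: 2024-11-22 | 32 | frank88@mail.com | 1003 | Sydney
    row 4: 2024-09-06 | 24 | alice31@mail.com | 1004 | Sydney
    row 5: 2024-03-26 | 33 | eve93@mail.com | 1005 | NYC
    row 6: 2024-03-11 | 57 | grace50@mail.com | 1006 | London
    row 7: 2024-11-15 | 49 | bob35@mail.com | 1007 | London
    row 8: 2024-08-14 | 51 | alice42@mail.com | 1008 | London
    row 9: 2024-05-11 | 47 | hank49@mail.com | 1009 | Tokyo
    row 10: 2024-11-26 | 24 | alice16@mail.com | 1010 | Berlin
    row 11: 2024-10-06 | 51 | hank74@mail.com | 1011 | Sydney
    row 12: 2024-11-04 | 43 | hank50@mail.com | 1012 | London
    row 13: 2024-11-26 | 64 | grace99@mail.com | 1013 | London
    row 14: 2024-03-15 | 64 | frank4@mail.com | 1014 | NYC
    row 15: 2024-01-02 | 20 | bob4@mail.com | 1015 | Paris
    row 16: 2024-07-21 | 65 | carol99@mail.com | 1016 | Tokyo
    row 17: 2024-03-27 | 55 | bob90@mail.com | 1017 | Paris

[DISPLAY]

━━━━━━━━━━━━━━━━━━━━━━━━┓          
ble                     ┃──────────
────────────────────────┨          
   │Age│Email           ┃          
───┼───┼────────────────┃          
-07│26 │hank55@mail.com ┃          
-07│53 │grace98@mail.com┃          
-05│50 │frank82@mail.com┃          
-22│32 │frank88@mail.com┃          
-06│24 │alice31@mail.com┃          
-26│33 │eve93@mail.com  ┃          
-11│57 │grace50@mail.com┃          
-15│49 │bob35@mail.com  ┃          
-14│51 │alice42@mail.com┃          
-11│47 │hank49@mail.com ┃          


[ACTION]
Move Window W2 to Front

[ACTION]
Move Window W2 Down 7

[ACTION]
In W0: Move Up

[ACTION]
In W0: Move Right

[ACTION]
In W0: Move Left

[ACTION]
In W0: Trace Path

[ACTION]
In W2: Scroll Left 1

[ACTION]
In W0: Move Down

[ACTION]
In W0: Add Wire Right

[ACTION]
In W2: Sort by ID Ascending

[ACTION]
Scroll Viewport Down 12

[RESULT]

   │Age│Email           ┃          
───┼───┼────────────────┃          
-07│26 │hank55@mail.com ┃          
-07│53 │grace98@mail.com┃          
-05│50 │frank82@mail.com┃          
-22│32 │frank88@mail.com┃          
-06│24 │alice31@mail.com┃          
-26│33 │eve93@mail.com  ┃          
-11│57 │grace50@mail.com┃          
-15│49 │bob35@mail.com  ┃          
-14│51 │alice42@mail.com┃          
-11│47 │hank49@mail.com ┃          
-26│24 │alice16@mail.com┃          
-06│51 │hank74@mail.com ┃          
━━━━━━━━━━━━━━━━━━━━━━━━┛━━━━━━━━━━


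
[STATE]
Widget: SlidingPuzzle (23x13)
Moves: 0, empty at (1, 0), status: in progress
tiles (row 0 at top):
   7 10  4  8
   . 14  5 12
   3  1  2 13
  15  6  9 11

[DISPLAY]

┌────┬────┬────┬────┐  
│  7 │ 10 │  4 │  8 │  
├────┼────┼────┼────┤  
│    │ 14 │  5 │ 12 │  
├────┼────┼────┼────┤  
│  3 │  1 │  2 │ 13 │  
├────┼────┼────┼────┤  
│ 15 │  6 │  9 │ 11 │  
└────┴────┴────┴────┘  
Moves: 0               
                       
                       
                       


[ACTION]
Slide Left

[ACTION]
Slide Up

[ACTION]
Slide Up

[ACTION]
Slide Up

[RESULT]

┌────┬────┬────┬────┐  
│  7 │ 10 │  4 │  8 │  
├────┼────┼────┼────┤  
│ 14 │  1 │  5 │ 12 │  
├────┼────┼────┼────┤  
│  3 │  6 │  2 │ 13 │  
├────┼────┼────┼────┤  
│ 15 │    │  9 │ 11 │  
└────┴────┴────┴────┘  
Moves: 3               
                       
                       
                       


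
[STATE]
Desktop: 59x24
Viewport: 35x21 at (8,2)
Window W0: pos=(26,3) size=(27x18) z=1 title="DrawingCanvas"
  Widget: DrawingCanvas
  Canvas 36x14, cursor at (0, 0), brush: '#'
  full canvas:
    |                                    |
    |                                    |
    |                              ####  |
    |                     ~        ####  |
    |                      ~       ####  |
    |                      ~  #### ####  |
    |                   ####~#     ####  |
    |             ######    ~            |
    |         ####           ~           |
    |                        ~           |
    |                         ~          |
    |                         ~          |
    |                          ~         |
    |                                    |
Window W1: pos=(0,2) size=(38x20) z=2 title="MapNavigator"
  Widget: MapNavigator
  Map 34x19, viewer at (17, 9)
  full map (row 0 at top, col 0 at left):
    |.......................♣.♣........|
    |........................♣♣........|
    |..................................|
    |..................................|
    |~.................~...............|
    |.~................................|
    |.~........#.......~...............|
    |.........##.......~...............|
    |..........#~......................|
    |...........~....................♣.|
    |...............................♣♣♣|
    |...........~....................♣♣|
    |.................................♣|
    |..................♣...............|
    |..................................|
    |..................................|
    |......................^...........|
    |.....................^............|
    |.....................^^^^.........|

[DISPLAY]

━━━━━━━━━━━━━━━━━━━━━━━━━━━━━┓     
igator                       ┃━━━━━
─────────────────────────────┨vas  
..................♣♣........ ┃─────
............................ ┃     
............................ ┃     
............~............... ┃     
............................ ┃     
....#.......~............... ┃     
...##.......~............... ┃     
....#~...................... ┃     
.....~.....@..............♣. ┃  ###
.........................♣♣♣ ┃##   
.....~....................♣♣ ┃     
...........................♣ ┃     
............♣............... ┃     
............................ ┃     
............................ ┃     
................^........... ┃━━━━━
━━━━━━━━━━━━━━━━━━━━━━━━━━━━━┛     
                                   


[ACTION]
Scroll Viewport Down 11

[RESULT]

igator                       ┃━━━━━
─────────────────────────────┨vas  
..................♣♣........ ┃─────
............................ ┃     
............................ ┃     
............~............... ┃     
............................ ┃     
....#.......~............... ┃     
...##.......~............... ┃     
....#~...................... ┃     
.....~.....@..............♣. ┃  ###
.........................♣♣♣ ┃##   
.....~....................♣♣ ┃     
...........................♣ ┃     
............♣............... ┃     
............................ ┃     
............................ ┃     
................^........... ┃━━━━━
━━━━━━━━━━━━━━━━━━━━━━━━━━━━━┛     
                                   
                                   


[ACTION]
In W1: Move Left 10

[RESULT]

igator                       ┃━━━━━
─────────────────────────────┨vas  
    ........................♣┃─────
    .........................┃     
    .........................┃     
    ~.................~......┃     
    .~.......................┃     
    .~........#.......~......┃     
    .........##.......~......┃     
    ..........#~.............┃     
    .......@...~.............┃  ###
    .........................┃##   
    ...........~.............┃     
    .........................┃     
    ..................♣......┃     
    .........................┃     
    .........................┃     
    ......................^..┃━━━━━
━━━━━━━━━━━━━━━━━━━━━━━━━━━━━┛     
                                   
                                   


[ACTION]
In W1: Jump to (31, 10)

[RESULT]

igator                       ┃━━━━━
─────────────────────────────┨vas  
..............               ┃─────
..............               ┃     
..............               ┃     
..............               ┃     
..............               ┃     
..............               ┃     
..............               ┃     
............♣.               ┃     
...........@♣♣               ┃  ###
............♣♣               ┃##   
.............♣               ┃     
..............               ┃     
..............               ┃     
..............               ┃     
..^...........               ┃     
.^............               ┃━━━━━
━━━━━━━━━━━━━━━━━━━━━━━━━━━━━┛     
                                   
                                   


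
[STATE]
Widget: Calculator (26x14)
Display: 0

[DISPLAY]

                         0
┌───┬───┬───┬───┐         
│ 7 │ 8 │ 9 │ ÷ │         
├───┼───┼───┼───┤         
│ 4 │ 5 │ 6 │ × │         
├───┼───┼───┼───┤         
│ 1 │ 2 │ 3 │ - │         
├───┼───┼───┼───┤         
│ 0 │ . │ = │ + │         
├───┼───┼───┼───┤         
│ C │ MC│ MR│ M+│         
└───┴───┴───┴───┘         
                          
                          


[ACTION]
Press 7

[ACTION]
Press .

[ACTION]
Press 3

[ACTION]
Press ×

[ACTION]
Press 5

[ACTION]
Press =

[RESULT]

                      36.5
┌───┬───┬───┬───┐         
│ 7 │ 8 │ 9 │ ÷ │         
├───┼───┼───┼───┤         
│ 4 │ 5 │ 6 │ × │         
├───┼───┼───┼───┤         
│ 1 │ 2 │ 3 │ - │         
├───┼───┼───┼───┤         
│ 0 │ . │ = │ + │         
├───┼───┼───┼───┤         
│ C │ MC│ MR│ M+│         
└───┴───┴───┴───┘         
                          
                          


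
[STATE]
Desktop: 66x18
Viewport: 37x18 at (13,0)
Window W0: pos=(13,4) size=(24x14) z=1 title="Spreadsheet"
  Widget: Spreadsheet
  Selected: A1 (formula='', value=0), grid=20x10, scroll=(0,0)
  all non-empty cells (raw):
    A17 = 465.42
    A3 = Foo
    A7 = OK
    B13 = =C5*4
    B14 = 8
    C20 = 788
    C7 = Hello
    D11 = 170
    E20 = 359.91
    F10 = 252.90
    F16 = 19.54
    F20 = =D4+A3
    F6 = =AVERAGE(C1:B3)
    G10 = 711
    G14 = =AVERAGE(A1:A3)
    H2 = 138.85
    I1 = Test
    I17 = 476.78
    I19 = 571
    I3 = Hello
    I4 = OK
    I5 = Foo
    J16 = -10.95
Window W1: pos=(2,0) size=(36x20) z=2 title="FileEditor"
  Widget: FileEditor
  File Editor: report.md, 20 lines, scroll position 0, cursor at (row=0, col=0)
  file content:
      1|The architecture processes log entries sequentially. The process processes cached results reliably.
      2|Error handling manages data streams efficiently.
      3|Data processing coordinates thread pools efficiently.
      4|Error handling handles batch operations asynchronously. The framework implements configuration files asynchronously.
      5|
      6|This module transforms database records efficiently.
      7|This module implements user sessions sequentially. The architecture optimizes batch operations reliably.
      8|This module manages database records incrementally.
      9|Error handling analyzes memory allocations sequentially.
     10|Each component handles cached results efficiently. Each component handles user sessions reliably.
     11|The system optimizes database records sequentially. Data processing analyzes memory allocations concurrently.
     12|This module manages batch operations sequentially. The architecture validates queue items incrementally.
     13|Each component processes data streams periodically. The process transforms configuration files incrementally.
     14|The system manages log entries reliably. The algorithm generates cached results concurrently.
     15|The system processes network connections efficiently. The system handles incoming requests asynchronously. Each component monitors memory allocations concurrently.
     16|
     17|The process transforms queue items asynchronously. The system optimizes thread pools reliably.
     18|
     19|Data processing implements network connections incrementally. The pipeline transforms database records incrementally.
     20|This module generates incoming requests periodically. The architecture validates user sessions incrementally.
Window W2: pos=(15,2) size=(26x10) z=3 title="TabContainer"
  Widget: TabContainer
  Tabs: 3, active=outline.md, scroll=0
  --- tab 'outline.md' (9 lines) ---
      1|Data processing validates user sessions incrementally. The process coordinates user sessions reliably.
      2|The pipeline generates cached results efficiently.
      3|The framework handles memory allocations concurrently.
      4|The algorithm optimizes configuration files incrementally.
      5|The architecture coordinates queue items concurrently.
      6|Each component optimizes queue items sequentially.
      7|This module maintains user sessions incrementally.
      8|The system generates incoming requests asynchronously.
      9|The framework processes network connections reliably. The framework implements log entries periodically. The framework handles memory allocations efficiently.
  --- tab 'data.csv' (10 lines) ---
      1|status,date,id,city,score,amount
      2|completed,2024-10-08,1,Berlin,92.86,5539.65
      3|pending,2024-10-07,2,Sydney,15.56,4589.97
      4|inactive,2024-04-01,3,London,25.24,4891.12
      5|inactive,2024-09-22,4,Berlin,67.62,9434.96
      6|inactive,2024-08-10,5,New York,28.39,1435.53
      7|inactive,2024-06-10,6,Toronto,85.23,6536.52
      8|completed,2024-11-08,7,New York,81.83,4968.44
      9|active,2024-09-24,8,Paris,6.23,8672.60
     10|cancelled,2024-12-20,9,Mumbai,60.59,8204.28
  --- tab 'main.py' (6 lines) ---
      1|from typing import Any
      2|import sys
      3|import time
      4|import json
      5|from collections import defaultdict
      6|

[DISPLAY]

━━━━━━━━━━━━━━━━━━━━━━━━┓            
r                       ┃            
──┏━━━━━━━━━━━━━━━━━━━━━━━━┓         
ec┃ TabContainer           ┃         
li┠────────────────────────┨         
ss┃[outline.md]│ data.csv │┃         
li┃────────────────────────┃         
  ┃Data processing validate┃         
e ┃The pipeline generates c┃         
e ┃The framework handles me┃         
e ┃The algorithm optimizes ┃         
li┗━━━━━━━━━━━━━━━━━━━━━━━━┛         
nent handles cached res░┃            
 optimizes database rec░┃            
e manages batch operati░┃            
nent processes data str░┃            
 manages log entries re░┃            
 processes network conn░┃            


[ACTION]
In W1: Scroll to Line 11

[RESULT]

━━━━━━━━━━━━━━━━━━━━━━━━┓            
r                       ┃            
──┏━━━━━━━━━━━━━━━━━━━━━━━━┓         
  ┃ TabContainer           ┃         
e ┠────────────────────────┨         
e ┃[outline.md]│ data.csv │┃         
e ┃────────────────────────┃         
li┃Data processing validate┃         
ne┃The pipeline generates c┃         
 o┃The framework handles me┃         
e ┃The algorithm optimizes ┃         
ne┗━━━━━━━━━━━━━━━━━━━━━━━━┛         
 manages log entries re░┃            
 processes network conn░┃            
                       ░┃            
s transforms queue item░┃            
                       ░┃            
ssing implements networ█┃            


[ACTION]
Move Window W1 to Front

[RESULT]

━━━━━━━━━━━━━━━━━━━━━━━━┓            
r                       ┃            
────────────────────────┨━━┓         
                       ▲┃  ┃         
e transforms database r░┃──┨         
e implements user sessi░┃ │┃         
e manages database reco░┃──┃         
ling analyzes memory al░┃te┃         
nent handles cached res░┃ c┃         
 optimizes database rec░┃me┃         
e manages batch operati░┃s ┃         
nent processes data str░┃━━┛         
 manages log entries re░┃            
 processes network conn░┃            
                       ░┃            
s transforms queue item░┃            
                       ░┃            
ssing implements networ█┃            


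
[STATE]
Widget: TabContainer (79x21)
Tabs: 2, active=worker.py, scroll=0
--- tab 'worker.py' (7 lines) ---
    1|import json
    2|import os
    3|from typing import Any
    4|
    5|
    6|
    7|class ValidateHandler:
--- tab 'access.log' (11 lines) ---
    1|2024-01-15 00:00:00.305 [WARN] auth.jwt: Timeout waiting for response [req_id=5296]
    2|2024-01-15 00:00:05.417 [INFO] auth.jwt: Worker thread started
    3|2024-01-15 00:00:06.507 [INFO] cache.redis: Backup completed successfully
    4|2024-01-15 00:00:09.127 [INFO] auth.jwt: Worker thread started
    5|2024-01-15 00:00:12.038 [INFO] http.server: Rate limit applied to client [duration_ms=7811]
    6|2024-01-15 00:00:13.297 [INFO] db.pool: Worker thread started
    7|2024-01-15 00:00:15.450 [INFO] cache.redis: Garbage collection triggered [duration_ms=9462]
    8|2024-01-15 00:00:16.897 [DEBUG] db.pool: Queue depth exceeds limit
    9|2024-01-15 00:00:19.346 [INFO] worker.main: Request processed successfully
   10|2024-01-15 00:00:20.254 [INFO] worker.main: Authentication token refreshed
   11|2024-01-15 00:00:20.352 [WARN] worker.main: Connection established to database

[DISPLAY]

[worker.py]│ access.log                                                        
───────────────────────────────────────────────────────────────────────────────
import json                                                                    
import os                                                                      
from typing import Any                                                         
                                                                               
                                                                               
                                                                               
class ValidateHandler:                                                         
                                                                               
                                                                               
                                                                               
                                                                               
                                                                               
                                                                               
                                                                               
                                                                               
                                                                               
                                                                               
                                                                               
                                                                               


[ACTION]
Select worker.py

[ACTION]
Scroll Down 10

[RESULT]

[worker.py]│ access.log                                                        
───────────────────────────────────────────────────────────────────────────────
class ValidateHandler:                                                         
                                                                               
                                                                               
                                                                               
                                                                               
                                                                               
                                                                               
                                                                               
                                                                               
                                                                               
                                                                               
                                                                               
                                                                               
                                                                               
                                                                               
                                                                               
                                                                               
                                                                               
                                                                               
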